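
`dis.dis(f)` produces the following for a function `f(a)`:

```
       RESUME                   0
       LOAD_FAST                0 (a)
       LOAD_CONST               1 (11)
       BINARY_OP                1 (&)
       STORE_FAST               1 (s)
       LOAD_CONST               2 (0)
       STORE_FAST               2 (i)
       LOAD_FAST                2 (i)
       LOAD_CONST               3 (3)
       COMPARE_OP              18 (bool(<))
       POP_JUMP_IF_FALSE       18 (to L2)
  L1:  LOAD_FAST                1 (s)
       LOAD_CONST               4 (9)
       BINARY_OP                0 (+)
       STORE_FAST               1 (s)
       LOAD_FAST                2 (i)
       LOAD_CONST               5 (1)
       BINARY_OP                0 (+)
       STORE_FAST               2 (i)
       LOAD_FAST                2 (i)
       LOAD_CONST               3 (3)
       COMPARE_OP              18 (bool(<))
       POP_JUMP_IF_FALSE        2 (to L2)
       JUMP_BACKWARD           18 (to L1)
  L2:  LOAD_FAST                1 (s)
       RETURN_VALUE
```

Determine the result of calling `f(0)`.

LOAD_FAST a → push 0. Stack: [0]
LOAD_CONST → push 11. Stack: [0, 11]
BINARY_OP & → 0 & 11 = 0. Stack: [0]
STORE_FAST s → s=0. Stack: []
LOAD_CONST → push 0. Stack: [0]
STORE_FAST i → i=0. Stack: []
LOAD_FAST i → push 0. Stack: [0]
LOAD_CONST → push 3. Stack: [0, 3]
COMPARE_OP bool(<) → 0 vs 3 = True. Stack: [True]
POP_JUMP_IF_FALSE → pop True; no jump. Stack: []
LOAD_FAST s → push 0. Stack: [0]
LOAD_CONST → push 9. Stack: [0, 9]
BINARY_OP + → 0 + 9 = 9. Stack: [9]
STORE_FAST s → s=9. Stack: []
LOAD_FAST i → push 0. Stack: [0]
LOAD_CONST → push 1. Stack: [0, 1]
BINARY_OP + → 0 + 1 = 1. Stack: [1]
STORE_FAST i → i=1. Stack: []
LOAD_FAST i → push 1. Stack: [1]
LOAD_CONST → push 3. Stack: [1, 3]
COMPARE_OP bool(<) → 1 vs 3 = True. Stack: [True]
POP_JUMP_IF_FALSE → pop True; no jump. Stack: []
LOAD_FAST s → push 9. Stack: [9]
LOAD_CONST → push 9. Stack: [9, 9]
BINARY_OP + → 9 + 9 = 18. Stack: [18]
STORE_FAST s → s=18. Stack: []
LOAD_FAST i → push 1. Stack: [1]
LOAD_CONST → push 1. Stack: [1, 1]
BINARY_OP + → 1 + 1 = 2. Stack: [2]
STORE_FAST i → i=2. Stack: []
LOAD_FAST i → push 2. Stack: [2]
LOAD_CONST → push 3. Stack: [2, 3]
COMPARE_OP bool(<) → 2 vs 3 = True. Stack: [True]
POP_JUMP_IF_FALSE → pop True; no jump. Stack: []
LOAD_FAST s → push 18. Stack: [18]
LOAD_CONST → push 9. Stack: [18, 9]
BINARY_OP + → 18 + 9 = 27. Stack: [27]
STORE_FAST s → s=27. Stack: []
LOAD_FAST i → push 2. Stack: [2]
LOAD_CONST → push 1. Stack: [2, 1]
BINARY_OP + → 2 + 1 = 3. Stack: [3]
STORE_FAST i → i=3. Stack: []
LOAD_FAST i → push 3. Stack: [3]
LOAD_CONST → push 3. Stack: [3, 3]
COMPARE_OP bool(<) → 3 vs 3 = False. Stack: [False]
POP_JUMP_IF_FALSE → pop False; jump. Stack: []
LOAD_FAST s → push 27. Stack: [27]
RETURN_VALUE → return 27.

27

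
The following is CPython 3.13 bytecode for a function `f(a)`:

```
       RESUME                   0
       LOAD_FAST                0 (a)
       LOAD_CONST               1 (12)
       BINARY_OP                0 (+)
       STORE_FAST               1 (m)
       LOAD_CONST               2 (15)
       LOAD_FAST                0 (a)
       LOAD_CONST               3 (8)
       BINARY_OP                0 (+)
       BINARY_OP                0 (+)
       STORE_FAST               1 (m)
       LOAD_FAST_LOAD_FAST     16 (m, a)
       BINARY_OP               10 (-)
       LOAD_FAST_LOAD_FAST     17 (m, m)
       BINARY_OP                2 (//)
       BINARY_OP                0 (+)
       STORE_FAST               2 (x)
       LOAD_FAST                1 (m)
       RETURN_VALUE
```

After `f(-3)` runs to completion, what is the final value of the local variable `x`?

LOAD_FAST a → push -3. Stack: [-3]
LOAD_CONST → push 12. Stack: [-3, 12]
BINARY_OP + → -3 + 12 = 9. Stack: [9]
STORE_FAST m → m=9. Stack: []
LOAD_CONST → push 15. Stack: [15]
LOAD_FAST a → push -3. Stack: [15, -3]
LOAD_CONST → push 8. Stack: [15, -3, 8]
BINARY_OP + → -3 + 8 = 5. Stack: [15, 5]
BINARY_OP + → 15 + 5 = 20. Stack: [20]
STORE_FAST m → m=20. Stack: []
LOAD_FAST_LOAD_FAST m,a → push 20,-3. Stack: [20, -3]
BINARY_OP - → 20 - -3 = 23. Stack: [23]
LOAD_FAST_LOAD_FAST m,m → push 20,20. Stack: [23, 20, 20]
BINARY_OP // → 20 // 20 = 1. Stack: [23, 1]
BINARY_OP + → 23 + 1 = 24. Stack: [24]
STORE_FAST x → x=24. Stack: []
LOAD_FAST m → push 20. Stack: [20]
RETURN_VALUE → return 20.

24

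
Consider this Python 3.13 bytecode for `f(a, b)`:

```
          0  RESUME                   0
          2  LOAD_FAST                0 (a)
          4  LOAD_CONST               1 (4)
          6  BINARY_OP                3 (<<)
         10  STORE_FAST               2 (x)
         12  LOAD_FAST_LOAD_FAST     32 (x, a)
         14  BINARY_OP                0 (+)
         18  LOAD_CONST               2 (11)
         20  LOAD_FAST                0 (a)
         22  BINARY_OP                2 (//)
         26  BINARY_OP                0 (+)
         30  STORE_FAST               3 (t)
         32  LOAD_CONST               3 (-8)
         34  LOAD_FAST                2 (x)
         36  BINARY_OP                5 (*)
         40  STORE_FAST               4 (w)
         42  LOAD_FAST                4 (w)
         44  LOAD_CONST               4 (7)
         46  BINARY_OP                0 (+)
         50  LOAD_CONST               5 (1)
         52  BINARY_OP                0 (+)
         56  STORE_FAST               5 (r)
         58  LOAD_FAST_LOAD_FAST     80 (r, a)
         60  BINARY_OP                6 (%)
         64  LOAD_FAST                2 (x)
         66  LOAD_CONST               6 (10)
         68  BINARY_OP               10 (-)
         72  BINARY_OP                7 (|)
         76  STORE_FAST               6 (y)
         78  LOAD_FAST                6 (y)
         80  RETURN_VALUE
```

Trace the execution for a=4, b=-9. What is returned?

54

LOAD_FAST a → push 4. Stack: [4]
LOAD_CONST → push 4. Stack: [4, 4]
BINARY_OP << → 4 << 4 = 64. Stack: [64]
STORE_FAST x → x=64. Stack: []
LOAD_FAST_LOAD_FAST x,a → push 64,4. Stack: [64, 4]
BINARY_OP + → 64 + 4 = 68. Stack: [68]
LOAD_CONST → push 11. Stack: [68, 11]
LOAD_FAST a → push 4. Stack: [68, 11, 4]
BINARY_OP // → 11 // 4 = 2. Stack: [68, 2]
BINARY_OP + → 68 + 2 = 70. Stack: [70]
STORE_FAST t → t=70. Stack: []
LOAD_CONST → push -8. Stack: [-8]
LOAD_FAST x → push 64. Stack: [-8, 64]
BINARY_OP * → -8 * 64 = -512. Stack: [-512]
STORE_FAST w → w=-512. Stack: []
LOAD_FAST w → push -512. Stack: [-512]
LOAD_CONST → push 7. Stack: [-512, 7]
BINARY_OP + → -512 + 7 = -505. Stack: [-505]
LOAD_CONST → push 1. Stack: [-505, 1]
BINARY_OP + → -505 + 1 = -504. Stack: [-504]
STORE_FAST r → r=-504. Stack: []
LOAD_FAST_LOAD_FAST r,a → push -504,4. Stack: [-504, 4]
BINARY_OP % → -504 % 4 = 0. Stack: [0]
LOAD_FAST x → push 64. Stack: [0, 64]
LOAD_CONST → push 10. Stack: [0, 64, 10]
BINARY_OP - → 64 - 10 = 54. Stack: [0, 54]
BINARY_OP | → 0 | 54 = 54. Stack: [54]
STORE_FAST y → y=54. Stack: []
LOAD_FAST y → push 54. Stack: [54]
RETURN_VALUE → return 54.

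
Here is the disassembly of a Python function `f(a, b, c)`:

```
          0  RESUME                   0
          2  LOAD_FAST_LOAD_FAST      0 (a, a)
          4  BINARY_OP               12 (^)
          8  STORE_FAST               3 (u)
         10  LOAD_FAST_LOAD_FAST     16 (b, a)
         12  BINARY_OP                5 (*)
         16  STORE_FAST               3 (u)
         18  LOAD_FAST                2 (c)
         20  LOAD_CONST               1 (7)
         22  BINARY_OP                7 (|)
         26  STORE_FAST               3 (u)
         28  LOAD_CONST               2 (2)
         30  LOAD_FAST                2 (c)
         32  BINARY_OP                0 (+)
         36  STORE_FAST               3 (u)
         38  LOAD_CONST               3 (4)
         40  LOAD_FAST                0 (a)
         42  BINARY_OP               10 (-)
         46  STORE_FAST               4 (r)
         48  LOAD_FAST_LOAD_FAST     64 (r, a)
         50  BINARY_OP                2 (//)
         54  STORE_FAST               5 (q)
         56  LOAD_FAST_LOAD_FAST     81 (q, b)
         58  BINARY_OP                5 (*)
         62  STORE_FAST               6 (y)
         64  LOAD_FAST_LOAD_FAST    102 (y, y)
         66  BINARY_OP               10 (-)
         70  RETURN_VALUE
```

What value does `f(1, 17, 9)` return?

LOAD_FAST_LOAD_FAST a,a → push 1,1. Stack: [1, 1]
BINARY_OP ^ → 1 ^ 1 = 0. Stack: [0]
STORE_FAST u → u=0. Stack: []
LOAD_FAST_LOAD_FAST b,a → push 17,1. Stack: [17, 1]
BINARY_OP * → 17 * 1 = 17. Stack: [17]
STORE_FAST u → u=17. Stack: []
LOAD_FAST c → push 9. Stack: [9]
LOAD_CONST → push 7. Stack: [9, 7]
BINARY_OP | → 9 | 7 = 15. Stack: [15]
STORE_FAST u → u=15. Stack: []
LOAD_CONST → push 2. Stack: [2]
LOAD_FAST c → push 9. Stack: [2, 9]
BINARY_OP + → 2 + 9 = 11. Stack: [11]
STORE_FAST u → u=11. Stack: []
LOAD_CONST → push 4. Stack: [4]
LOAD_FAST a → push 1. Stack: [4, 1]
BINARY_OP - → 4 - 1 = 3. Stack: [3]
STORE_FAST r → r=3. Stack: []
LOAD_FAST_LOAD_FAST r,a → push 3,1. Stack: [3, 1]
BINARY_OP // → 3 // 1 = 3. Stack: [3]
STORE_FAST q → q=3. Stack: []
LOAD_FAST_LOAD_FAST q,b → push 3,17. Stack: [3, 17]
BINARY_OP * → 3 * 17 = 51. Stack: [51]
STORE_FAST y → y=51. Stack: []
LOAD_FAST_LOAD_FAST y,y → push 51,51. Stack: [51, 51]
BINARY_OP - → 51 - 51 = 0. Stack: [0]
RETURN_VALUE → return 0.

0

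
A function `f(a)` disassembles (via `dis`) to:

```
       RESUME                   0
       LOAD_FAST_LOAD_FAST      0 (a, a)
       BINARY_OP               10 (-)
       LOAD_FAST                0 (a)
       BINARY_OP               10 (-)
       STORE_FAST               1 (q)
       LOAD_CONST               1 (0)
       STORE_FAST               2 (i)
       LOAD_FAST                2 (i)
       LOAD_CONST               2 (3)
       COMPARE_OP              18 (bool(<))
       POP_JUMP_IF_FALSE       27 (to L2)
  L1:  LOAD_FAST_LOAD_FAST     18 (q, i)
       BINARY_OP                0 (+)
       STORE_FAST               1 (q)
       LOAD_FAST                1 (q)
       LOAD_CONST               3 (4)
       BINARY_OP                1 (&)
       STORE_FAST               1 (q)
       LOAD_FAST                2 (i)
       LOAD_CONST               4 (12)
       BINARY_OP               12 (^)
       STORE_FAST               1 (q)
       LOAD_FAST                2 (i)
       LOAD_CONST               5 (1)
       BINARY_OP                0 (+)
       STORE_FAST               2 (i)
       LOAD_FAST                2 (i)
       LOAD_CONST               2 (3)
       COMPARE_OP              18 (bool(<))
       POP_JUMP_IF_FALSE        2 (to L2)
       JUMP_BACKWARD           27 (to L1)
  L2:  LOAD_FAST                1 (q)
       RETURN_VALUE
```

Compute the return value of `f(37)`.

14

LOAD_FAST_LOAD_FAST a,a → push 37,37
BINARY_OP - → 37 - 37 = 0
LOAD_FAST a → push 37
BINARY_OP - → 0 - 37 = -37
STORE_FAST q → q=-37
LOAD_CONST → push 0
STORE_FAST i → i=0
LOAD_FAST i → push 0
LOAD_CONST → push 3
COMPARE_OP bool(<) → 0 vs 3 = True
POP_JUMP_IF_FALSE → pop True; no jump
LOAD_FAST_LOAD_FAST q,i → push -37,0
BINARY_OP + → -37 + 0 = -37
STORE_FAST q → q=-37
LOAD_FAST q → push -37
LOAD_CONST → push 4
BINARY_OP & → -37 & 4 = 0
STORE_FAST q → q=0
LOAD_FAST i → push 0
LOAD_CONST → push 12
BINARY_OP ^ → 0 ^ 12 = 12
STORE_FAST q → q=12
LOAD_FAST i → push 0
LOAD_CONST → push 1
BINARY_OP + → 0 + 1 = 1
STORE_FAST i → i=1
LOAD_FAST i → push 1
LOAD_CONST → push 3
COMPARE_OP bool(<) → 1 vs 3 = True
POP_JUMP_IF_FALSE → pop True; no jump
LOAD_FAST_LOAD_FAST q,i → push 12,1
BINARY_OP + → 12 + 1 = 13
STORE_FAST q → q=13
LOAD_FAST q → push 13
LOAD_CONST → push 4
BINARY_OP & → 13 & 4 = 4
STORE_FAST q → q=4
LOAD_FAST i → push 1
LOAD_CONST → push 12
BINARY_OP ^ → 1 ^ 12 = 13
STORE_FAST q → q=13
LOAD_FAST i → push 1
LOAD_CONST → push 1
BINARY_OP + → 1 + 1 = 2
STORE_FAST i → i=2
LOAD_FAST i → push 2
LOAD_CONST → push 3
COMPARE_OP bool(<) → 2 vs 3 = True
POP_JUMP_IF_FALSE → pop True; no jump
LOAD_FAST_LOAD_FAST q,i → push 13,2
BINARY_OP + → 13 + 2 = 15
STORE_FAST q → q=15
LOAD_FAST q → push 15
LOAD_CONST → push 4
BINARY_OP & → 15 & 4 = 4
STORE_FAST q → q=4
LOAD_FAST i → push 2
LOAD_CONST → push 12
BINARY_OP ^ → 2 ^ 12 = 14
STORE_FAST q → q=14
LOAD_FAST i → push 2
LOAD_CONST → push 1
BINARY_OP + → 2 + 1 = 3
STORE_FAST i → i=3
LOAD_FAST i → push 3
LOAD_CONST → push 3
COMPARE_OP bool(<) → 3 vs 3 = False
POP_JUMP_IF_FALSE → pop False; jump
LOAD_FAST q → push 14
RETURN_VALUE → return 14.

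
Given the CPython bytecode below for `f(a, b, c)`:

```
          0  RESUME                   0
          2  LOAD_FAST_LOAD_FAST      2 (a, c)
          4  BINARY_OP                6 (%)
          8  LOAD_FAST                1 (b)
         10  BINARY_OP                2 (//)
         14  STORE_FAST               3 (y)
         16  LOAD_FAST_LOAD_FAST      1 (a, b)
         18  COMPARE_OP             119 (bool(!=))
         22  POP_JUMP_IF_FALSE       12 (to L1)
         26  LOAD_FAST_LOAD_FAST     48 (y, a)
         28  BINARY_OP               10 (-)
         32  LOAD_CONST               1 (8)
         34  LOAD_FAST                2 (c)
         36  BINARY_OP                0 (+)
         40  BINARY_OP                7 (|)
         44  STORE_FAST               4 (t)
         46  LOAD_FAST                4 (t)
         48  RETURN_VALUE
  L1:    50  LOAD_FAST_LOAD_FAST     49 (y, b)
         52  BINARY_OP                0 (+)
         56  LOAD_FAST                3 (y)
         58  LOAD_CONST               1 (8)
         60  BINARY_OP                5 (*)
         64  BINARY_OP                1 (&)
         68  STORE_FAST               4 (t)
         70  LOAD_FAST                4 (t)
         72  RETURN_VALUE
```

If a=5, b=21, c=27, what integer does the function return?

-5

LOAD_FAST_LOAD_FAST a,c → push 5,27. Stack: [5, 27]
BINARY_OP % → 5 % 27 = 5. Stack: [5]
LOAD_FAST b → push 21. Stack: [5, 21]
BINARY_OP // → 5 // 21 = 0. Stack: [0]
STORE_FAST y → y=0. Stack: []
LOAD_FAST_LOAD_FAST a,b → push 5,21. Stack: [5, 21]
COMPARE_OP bool(!=) → 5 vs 21 = True. Stack: [True]
POP_JUMP_IF_FALSE → pop True; no jump. Stack: []
LOAD_FAST_LOAD_FAST y,a → push 0,5. Stack: [0, 5]
BINARY_OP - → 0 - 5 = -5. Stack: [-5]
LOAD_CONST → push 8. Stack: [-5, 8]
LOAD_FAST c → push 27. Stack: [-5, 8, 27]
BINARY_OP + → 8 + 27 = 35. Stack: [-5, 35]
BINARY_OP | → -5 | 35 = -5. Stack: [-5]
STORE_FAST t → t=-5. Stack: []
LOAD_FAST t → push -5. Stack: [-5]
RETURN_VALUE → return -5.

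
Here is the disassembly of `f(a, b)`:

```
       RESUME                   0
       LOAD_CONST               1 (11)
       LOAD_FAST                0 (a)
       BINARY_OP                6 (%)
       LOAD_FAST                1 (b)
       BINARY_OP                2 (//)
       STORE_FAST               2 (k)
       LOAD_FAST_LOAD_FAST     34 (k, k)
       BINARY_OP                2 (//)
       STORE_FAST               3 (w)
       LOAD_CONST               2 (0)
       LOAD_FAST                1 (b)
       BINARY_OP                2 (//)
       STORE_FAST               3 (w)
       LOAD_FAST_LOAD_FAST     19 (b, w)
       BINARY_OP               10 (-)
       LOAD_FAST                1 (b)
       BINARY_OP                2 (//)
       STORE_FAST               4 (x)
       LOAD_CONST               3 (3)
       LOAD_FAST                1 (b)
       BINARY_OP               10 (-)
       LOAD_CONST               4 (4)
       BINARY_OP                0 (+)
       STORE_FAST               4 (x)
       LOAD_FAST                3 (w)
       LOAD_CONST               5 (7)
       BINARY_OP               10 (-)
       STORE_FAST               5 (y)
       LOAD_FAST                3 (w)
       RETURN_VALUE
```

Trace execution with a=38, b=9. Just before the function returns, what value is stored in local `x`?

-2

LOAD_CONST → push 11. Stack: [11]
LOAD_FAST a → push 38. Stack: [11, 38]
BINARY_OP % → 11 % 38 = 11. Stack: [11]
LOAD_FAST b → push 9. Stack: [11, 9]
BINARY_OP // → 11 // 9 = 1. Stack: [1]
STORE_FAST k → k=1. Stack: []
LOAD_FAST_LOAD_FAST k,k → push 1,1. Stack: [1, 1]
BINARY_OP // → 1 // 1 = 1. Stack: [1]
STORE_FAST w → w=1. Stack: []
LOAD_CONST → push 0. Stack: [0]
LOAD_FAST b → push 9. Stack: [0, 9]
BINARY_OP // → 0 // 9 = 0. Stack: [0]
STORE_FAST w → w=0. Stack: []
LOAD_FAST_LOAD_FAST b,w → push 9,0. Stack: [9, 0]
BINARY_OP - → 9 - 0 = 9. Stack: [9]
LOAD_FAST b → push 9. Stack: [9, 9]
BINARY_OP // → 9 // 9 = 1. Stack: [1]
STORE_FAST x → x=1. Stack: []
LOAD_CONST → push 3. Stack: [3]
LOAD_FAST b → push 9. Stack: [3, 9]
BINARY_OP - → 3 - 9 = -6. Stack: [-6]
LOAD_CONST → push 4. Stack: [-6, 4]
BINARY_OP + → -6 + 4 = -2. Stack: [-2]
STORE_FAST x → x=-2. Stack: []
LOAD_FAST w → push 0. Stack: [0]
LOAD_CONST → push 7. Stack: [0, 7]
BINARY_OP - → 0 - 7 = -7. Stack: [-7]
STORE_FAST y → y=-7. Stack: []
LOAD_FAST w → push 0. Stack: [0]
RETURN_VALUE → return 0.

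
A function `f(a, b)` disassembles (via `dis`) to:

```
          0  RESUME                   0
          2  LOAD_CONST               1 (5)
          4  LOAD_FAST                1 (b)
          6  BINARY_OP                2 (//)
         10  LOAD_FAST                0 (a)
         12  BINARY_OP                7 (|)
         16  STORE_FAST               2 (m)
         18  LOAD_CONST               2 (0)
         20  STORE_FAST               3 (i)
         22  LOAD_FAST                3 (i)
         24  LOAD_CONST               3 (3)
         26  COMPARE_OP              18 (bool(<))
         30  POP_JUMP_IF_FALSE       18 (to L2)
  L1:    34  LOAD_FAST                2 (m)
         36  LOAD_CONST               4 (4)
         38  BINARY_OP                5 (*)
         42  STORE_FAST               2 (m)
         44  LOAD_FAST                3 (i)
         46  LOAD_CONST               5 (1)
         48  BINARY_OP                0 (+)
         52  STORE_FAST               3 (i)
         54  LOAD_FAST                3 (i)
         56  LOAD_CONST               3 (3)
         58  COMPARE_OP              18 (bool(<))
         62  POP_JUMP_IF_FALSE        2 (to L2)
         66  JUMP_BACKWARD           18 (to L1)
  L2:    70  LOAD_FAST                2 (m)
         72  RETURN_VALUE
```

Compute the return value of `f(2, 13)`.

LOAD_CONST → push 5. Stack: [5]
LOAD_FAST b → push 13. Stack: [5, 13]
BINARY_OP // → 5 // 13 = 0. Stack: [0]
LOAD_FAST a → push 2. Stack: [0, 2]
BINARY_OP | → 0 | 2 = 2. Stack: [2]
STORE_FAST m → m=2. Stack: []
LOAD_CONST → push 0. Stack: [0]
STORE_FAST i → i=0. Stack: []
LOAD_FAST i → push 0. Stack: [0]
LOAD_CONST → push 3. Stack: [0, 3]
COMPARE_OP bool(<) → 0 vs 3 = True. Stack: [True]
POP_JUMP_IF_FALSE → pop True; no jump. Stack: []
LOAD_FAST m → push 2. Stack: [2]
LOAD_CONST → push 4. Stack: [2, 4]
BINARY_OP * → 2 * 4 = 8. Stack: [8]
STORE_FAST m → m=8. Stack: []
LOAD_FAST i → push 0. Stack: [0]
LOAD_CONST → push 1. Stack: [0, 1]
BINARY_OP + → 0 + 1 = 1. Stack: [1]
STORE_FAST i → i=1. Stack: []
LOAD_FAST i → push 1. Stack: [1]
LOAD_CONST → push 3. Stack: [1, 3]
COMPARE_OP bool(<) → 1 vs 3 = True. Stack: [True]
POP_JUMP_IF_FALSE → pop True; no jump. Stack: []
LOAD_FAST m → push 8. Stack: [8]
LOAD_CONST → push 4. Stack: [8, 4]
BINARY_OP * → 8 * 4 = 32. Stack: [32]
STORE_FAST m → m=32. Stack: []
LOAD_FAST i → push 1. Stack: [1]
LOAD_CONST → push 1. Stack: [1, 1]
BINARY_OP + → 1 + 1 = 2. Stack: [2]
STORE_FAST i → i=2. Stack: []
LOAD_FAST i → push 2. Stack: [2]
LOAD_CONST → push 3. Stack: [2, 3]
COMPARE_OP bool(<) → 2 vs 3 = True. Stack: [True]
POP_JUMP_IF_FALSE → pop True; no jump. Stack: []
LOAD_FAST m → push 32. Stack: [32]
LOAD_CONST → push 4. Stack: [32, 4]
BINARY_OP * → 32 * 4 = 128. Stack: [128]
STORE_FAST m → m=128. Stack: []
LOAD_FAST i → push 2. Stack: [2]
LOAD_CONST → push 1. Stack: [2, 1]
BINARY_OP + → 2 + 1 = 3. Stack: [3]
STORE_FAST i → i=3. Stack: []
LOAD_FAST i → push 3. Stack: [3]
LOAD_CONST → push 3. Stack: [3, 3]
COMPARE_OP bool(<) → 3 vs 3 = False. Stack: [False]
POP_JUMP_IF_FALSE → pop False; jump. Stack: []
LOAD_FAST m → push 128. Stack: [128]
RETURN_VALUE → return 128.

128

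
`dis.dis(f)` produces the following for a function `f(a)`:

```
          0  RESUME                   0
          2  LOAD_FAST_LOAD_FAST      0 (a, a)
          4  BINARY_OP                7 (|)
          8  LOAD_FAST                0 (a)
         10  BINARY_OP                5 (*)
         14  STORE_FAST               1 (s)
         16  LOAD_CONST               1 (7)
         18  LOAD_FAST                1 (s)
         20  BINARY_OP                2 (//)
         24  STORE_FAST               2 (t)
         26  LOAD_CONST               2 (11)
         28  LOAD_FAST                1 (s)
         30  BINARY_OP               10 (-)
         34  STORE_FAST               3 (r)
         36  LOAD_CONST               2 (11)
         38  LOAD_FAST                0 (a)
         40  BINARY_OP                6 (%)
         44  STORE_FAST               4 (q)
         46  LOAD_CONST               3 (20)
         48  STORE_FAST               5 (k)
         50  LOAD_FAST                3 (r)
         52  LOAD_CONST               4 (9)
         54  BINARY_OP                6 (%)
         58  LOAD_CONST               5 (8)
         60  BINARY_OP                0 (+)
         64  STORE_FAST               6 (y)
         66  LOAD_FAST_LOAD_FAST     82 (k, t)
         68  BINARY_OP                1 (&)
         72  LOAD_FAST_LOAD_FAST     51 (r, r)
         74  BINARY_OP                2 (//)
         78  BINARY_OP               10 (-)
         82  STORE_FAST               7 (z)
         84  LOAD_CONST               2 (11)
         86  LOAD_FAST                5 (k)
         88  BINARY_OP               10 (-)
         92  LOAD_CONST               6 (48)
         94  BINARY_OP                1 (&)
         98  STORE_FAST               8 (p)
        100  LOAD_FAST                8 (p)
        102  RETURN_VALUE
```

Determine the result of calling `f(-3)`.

LOAD_FAST_LOAD_FAST a,a → push -3,-3. Stack: [-3, -3]
BINARY_OP | → -3 | -3 = -3. Stack: [-3]
LOAD_FAST a → push -3. Stack: [-3, -3]
BINARY_OP * → -3 * -3 = 9. Stack: [9]
STORE_FAST s → s=9. Stack: []
LOAD_CONST → push 7. Stack: [7]
LOAD_FAST s → push 9. Stack: [7, 9]
BINARY_OP // → 7 // 9 = 0. Stack: [0]
STORE_FAST t → t=0. Stack: []
LOAD_CONST → push 11. Stack: [11]
LOAD_FAST s → push 9. Stack: [11, 9]
BINARY_OP - → 11 - 9 = 2. Stack: [2]
STORE_FAST r → r=2. Stack: []
LOAD_CONST → push 11. Stack: [11]
LOAD_FAST a → push -3. Stack: [11, -3]
BINARY_OP % → 11 % -3 = -1. Stack: [-1]
STORE_FAST q → q=-1. Stack: []
LOAD_CONST → push 20. Stack: [20]
STORE_FAST k → k=20. Stack: []
LOAD_FAST r → push 2. Stack: [2]
LOAD_CONST → push 9. Stack: [2, 9]
BINARY_OP % → 2 % 9 = 2. Stack: [2]
LOAD_CONST → push 8. Stack: [2, 8]
BINARY_OP + → 2 + 8 = 10. Stack: [10]
STORE_FAST y → y=10. Stack: []
LOAD_FAST_LOAD_FAST k,t → push 20,0. Stack: [20, 0]
BINARY_OP & → 20 & 0 = 0. Stack: [0]
LOAD_FAST_LOAD_FAST r,r → push 2,2. Stack: [0, 2, 2]
BINARY_OP // → 2 // 2 = 1. Stack: [0, 1]
BINARY_OP - → 0 - 1 = -1. Stack: [-1]
STORE_FAST z → z=-1. Stack: []
LOAD_CONST → push 11. Stack: [11]
LOAD_FAST k → push 20. Stack: [11, 20]
BINARY_OP - → 11 - 20 = -9. Stack: [-9]
LOAD_CONST → push 48. Stack: [-9, 48]
BINARY_OP & → -9 & 48 = 48. Stack: [48]
STORE_FAST p → p=48. Stack: []
LOAD_FAST p → push 48. Stack: [48]
RETURN_VALUE → return 48.

48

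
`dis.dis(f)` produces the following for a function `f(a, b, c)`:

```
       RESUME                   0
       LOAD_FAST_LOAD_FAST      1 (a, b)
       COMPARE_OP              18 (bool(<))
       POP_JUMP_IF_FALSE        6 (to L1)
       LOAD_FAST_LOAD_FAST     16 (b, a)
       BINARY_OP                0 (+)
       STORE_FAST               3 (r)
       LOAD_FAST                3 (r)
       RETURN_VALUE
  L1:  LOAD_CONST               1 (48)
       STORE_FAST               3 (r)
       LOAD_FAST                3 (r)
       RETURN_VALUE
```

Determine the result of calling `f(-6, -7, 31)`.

48

LOAD_FAST_LOAD_FAST a,b → push -6,-7. Stack: [-6, -7]
COMPARE_OP bool(<) → -6 vs -7 = False. Stack: [False]
POP_JUMP_IF_FALSE → pop False; jump. Stack: []
LOAD_CONST → push 48. Stack: [48]
STORE_FAST r → r=48. Stack: []
LOAD_FAST r → push 48. Stack: [48]
RETURN_VALUE → return 48.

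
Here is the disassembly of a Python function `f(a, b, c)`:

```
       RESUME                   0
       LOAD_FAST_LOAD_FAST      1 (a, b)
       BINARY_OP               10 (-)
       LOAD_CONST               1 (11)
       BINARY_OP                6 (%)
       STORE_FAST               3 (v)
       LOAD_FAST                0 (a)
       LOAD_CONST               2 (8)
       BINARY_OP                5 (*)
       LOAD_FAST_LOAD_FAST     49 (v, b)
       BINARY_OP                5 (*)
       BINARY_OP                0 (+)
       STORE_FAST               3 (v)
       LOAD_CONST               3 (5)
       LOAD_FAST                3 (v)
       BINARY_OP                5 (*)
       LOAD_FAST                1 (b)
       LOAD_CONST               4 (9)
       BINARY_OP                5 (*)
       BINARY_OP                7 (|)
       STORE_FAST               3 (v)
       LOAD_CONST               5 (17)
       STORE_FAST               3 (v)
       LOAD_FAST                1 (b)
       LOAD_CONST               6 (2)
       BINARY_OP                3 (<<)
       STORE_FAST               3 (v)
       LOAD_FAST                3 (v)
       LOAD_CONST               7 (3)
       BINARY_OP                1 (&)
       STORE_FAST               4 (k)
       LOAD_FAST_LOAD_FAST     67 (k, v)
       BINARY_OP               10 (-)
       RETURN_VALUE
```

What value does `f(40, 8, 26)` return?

-32

LOAD_FAST_LOAD_FAST a,b → push 40,8. Stack: [40, 8]
BINARY_OP - → 40 - 8 = 32. Stack: [32]
LOAD_CONST → push 11. Stack: [32, 11]
BINARY_OP % → 32 % 11 = 10. Stack: [10]
STORE_FAST v → v=10. Stack: []
LOAD_FAST a → push 40. Stack: [40]
LOAD_CONST → push 8. Stack: [40, 8]
BINARY_OP * → 40 * 8 = 320. Stack: [320]
LOAD_FAST_LOAD_FAST v,b → push 10,8. Stack: [320, 10, 8]
BINARY_OP * → 10 * 8 = 80. Stack: [320, 80]
BINARY_OP + → 320 + 80 = 400. Stack: [400]
STORE_FAST v → v=400. Stack: []
LOAD_CONST → push 5. Stack: [5]
LOAD_FAST v → push 400. Stack: [5, 400]
BINARY_OP * → 5 * 400 = 2000. Stack: [2000]
LOAD_FAST b → push 8. Stack: [2000, 8]
LOAD_CONST → push 9. Stack: [2000, 8, 9]
BINARY_OP * → 8 * 9 = 72. Stack: [2000, 72]
BINARY_OP | → 2000 | 72 = 2008. Stack: [2008]
STORE_FAST v → v=2008. Stack: []
LOAD_CONST → push 17. Stack: [17]
STORE_FAST v → v=17. Stack: []
LOAD_FAST b → push 8. Stack: [8]
LOAD_CONST → push 2. Stack: [8, 2]
BINARY_OP << → 8 << 2 = 32. Stack: [32]
STORE_FAST v → v=32. Stack: []
LOAD_FAST v → push 32. Stack: [32]
LOAD_CONST → push 3. Stack: [32, 3]
BINARY_OP & → 32 & 3 = 0. Stack: [0]
STORE_FAST k → k=0. Stack: []
LOAD_FAST_LOAD_FAST k,v → push 0,32. Stack: [0, 32]
BINARY_OP - → 0 - 32 = -32. Stack: [-32]
RETURN_VALUE → return -32.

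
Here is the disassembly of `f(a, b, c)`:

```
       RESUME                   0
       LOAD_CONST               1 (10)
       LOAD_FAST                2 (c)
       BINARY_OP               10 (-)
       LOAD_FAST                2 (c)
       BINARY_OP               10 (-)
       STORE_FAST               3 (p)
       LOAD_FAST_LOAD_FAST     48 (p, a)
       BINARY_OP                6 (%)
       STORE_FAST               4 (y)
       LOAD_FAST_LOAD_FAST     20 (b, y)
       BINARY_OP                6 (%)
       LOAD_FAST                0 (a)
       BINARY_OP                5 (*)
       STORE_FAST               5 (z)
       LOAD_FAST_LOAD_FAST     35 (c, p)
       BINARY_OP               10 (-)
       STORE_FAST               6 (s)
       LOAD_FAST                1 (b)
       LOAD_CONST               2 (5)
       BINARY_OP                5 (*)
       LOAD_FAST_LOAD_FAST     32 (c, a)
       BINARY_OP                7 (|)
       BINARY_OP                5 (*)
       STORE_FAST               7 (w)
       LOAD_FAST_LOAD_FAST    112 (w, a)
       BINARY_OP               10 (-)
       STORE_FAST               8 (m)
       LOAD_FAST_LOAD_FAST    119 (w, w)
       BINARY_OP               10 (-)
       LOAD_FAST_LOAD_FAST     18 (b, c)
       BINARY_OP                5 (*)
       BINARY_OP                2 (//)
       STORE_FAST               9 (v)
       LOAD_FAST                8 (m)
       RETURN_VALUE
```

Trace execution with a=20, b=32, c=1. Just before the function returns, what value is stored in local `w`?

LOAD_CONST → push 10. Stack: [10]
LOAD_FAST c → push 1. Stack: [10, 1]
BINARY_OP - → 10 - 1 = 9. Stack: [9]
LOAD_FAST c → push 1. Stack: [9, 1]
BINARY_OP - → 9 - 1 = 8. Stack: [8]
STORE_FAST p → p=8. Stack: []
LOAD_FAST_LOAD_FAST p,a → push 8,20. Stack: [8, 20]
BINARY_OP % → 8 % 20 = 8. Stack: [8]
STORE_FAST y → y=8. Stack: []
LOAD_FAST_LOAD_FAST b,y → push 32,8. Stack: [32, 8]
BINARY_OP % → 32 % 8 = 0. Stack: [0]
LOAD_FAST a → push 20. Stack: [0, 20]
BINARY_OP * → 0 * 20 = 0. Stack: [0]
STORE_FAST z → z=0. Stack: []
LOAD_FAST_LOAD_FAST c,p → push 1,8. Stack: [1, 8]
BINARY_OP - → 1 - 8 = -7. Stack: [-7]
STORE_FAST s → s=-7. Stack: []
LOAD_FAST b → push 32. Stack: [32]
LOAD_CONST → push 5. Stack: [32, 5]
BINARY_OP * → 32 * 5 = 160. Stack: [160]
LOAD_FAST_LOAD_FAST c,a → push 1,20. Stack: [160, 1, 20]
BINARY_OP | → 1 | 20 = 21. Stack: [160, 21]
BINARY_OP * → 160 * 21 = 3360. Stack: [3360]
STORE_FAST w → w=3360. Stack: []
LOAD_FAST_LOAD_FAST w,a → push 3360,20. Stack: [3360, 20]
BINARY_OP - → 3360 - 20 = 3340. Stack: [3340]
STORE_FAST m → m=3340. Stack: []
LOAD_FAST_LOAD_FAST w,w → push 3360,3360. Stack: [3360, 3360]
BINARY_OP - → 3360 - 3360 = 0. Stack: [0]
LOAD_FAST_LOAD_FAST b,c → push 32,1. Stack: [0, 32, 1]
BINARY_OP * → 32 * 1 = 32. Stack: [0, 32]
BINARY_OP // → 0 // 32 = 0. Stack: [0]
STORE_FAST v → v=0. Stack: []
LOAD_FAST m → push 3340. Stack: [3340]
RETURN_VALUE → return 3340.

3360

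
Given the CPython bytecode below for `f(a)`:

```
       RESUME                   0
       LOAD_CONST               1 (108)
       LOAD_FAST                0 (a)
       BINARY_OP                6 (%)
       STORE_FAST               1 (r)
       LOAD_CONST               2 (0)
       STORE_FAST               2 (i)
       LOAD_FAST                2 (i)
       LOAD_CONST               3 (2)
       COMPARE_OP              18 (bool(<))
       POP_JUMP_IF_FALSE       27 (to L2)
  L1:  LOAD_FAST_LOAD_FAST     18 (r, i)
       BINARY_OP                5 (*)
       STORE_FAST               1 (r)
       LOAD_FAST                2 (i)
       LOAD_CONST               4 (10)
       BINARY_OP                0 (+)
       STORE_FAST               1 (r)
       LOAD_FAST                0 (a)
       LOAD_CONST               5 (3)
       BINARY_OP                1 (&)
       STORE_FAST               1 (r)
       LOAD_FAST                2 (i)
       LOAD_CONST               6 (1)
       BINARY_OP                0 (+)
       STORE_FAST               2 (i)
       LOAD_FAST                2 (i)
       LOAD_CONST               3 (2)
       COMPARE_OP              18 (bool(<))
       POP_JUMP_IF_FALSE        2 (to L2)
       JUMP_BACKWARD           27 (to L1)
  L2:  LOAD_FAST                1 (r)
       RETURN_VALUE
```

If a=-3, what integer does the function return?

LOAD_CONST → push 108. Stack: [108]
LOAD_FAST a → push -3. Stack: [108, -3]
BINARY_OP % → 108 % -3 = 0. Stack: [0]
STORE_FAST r → r=0. Stack: []
LOAD_CONST → push 0. Stack: [0]
STORE_FAST i → i=0. Stack: []
LOAD_FAST i → push 0. Stack: [0]
LOAD_CONST → push 2. Stack: [0, 2]
COMPARE_OP bool(<) → 0 vs 2 = True. Stack: [True]
POP_JUMP_IF_FALSE → pop True; no jump. Stack: []
LOAD_FAST_LOAD_FAST r,i → push 0,0. Stack: [0, 0]
BINARY_OP * → 0 * 0 = 0. Stack: [0]
STORE_FAST r → r=0. Stack: []
LOAD_FAST i → push 0. Stack: [0]
LOAD_CONST → push 10. Stack: [0, 10]
BINARY_OP + → 0 + 10 = 10. Stack: [10]
STORE_FAST r → r=10. Stack: []
LOAD_FAST a → push -3. Stack: [-3]
LOAD_CONST → push 3. Stack: [-3, 3]
BINARY_OP & → -3 & 3 = 1. Stack: [1]
STORE_FAST r → r=1. Stack: []
LOAD_FAST i → push 0. Stack: [0]
LOAD_CONST → push 1. Stack: [0, 1]
BINARY_OP + → 0 + 1 = 1. Stack: [1]
STORE_FAST i → i=1. Stack: []
LOAD_FAST i → push 1. Stack: [1]
LOAD_CONST → push 2. Stack: [1, 2]
COMPARE_OP bool(<) → 1 vs 2 = True. Stack: [True]
POP_JUMP_IF_FALSE → pop True; no jump. Stack: []
LOAD_FAST_LOAD_FAST r,i → push 1,1. Stack: [1, 1]
BINARY_OP * → 1 * 1 = 1. Stack: [1]
STORE_FAST r → r=1. Stack: []
LOAD_FAST i → push 1. Stack: [1]
LOAD_CONST → push 10. Stack: [1, 10]
BINARY_OP + → 1 + 10 = 11. Stack: [11]
STORE_FAST r → r=11. Stack: []
LOAD_FAST a → push -3. Stack: [-3]
LOAD_CONST → push 3. Stack: [-3, 3]
BINARY_OP & → -3 & 3 = 1. Stack: [1]
STORE_FAST r → r=1. Stack: []
LOAD_FAST i → push 1. Stack: [1]
LOAD_CONST → push 1. Stack: [1, 1]
BINARY_OP + → 1 + 1 = 2. Stack: [2]
STORE_FAST i → i=2. Stack: []
LOAD_FAST i → push 2. Stack: [2]
LOAD_CONST → push 2. Stack: [2, 2]
COMPARE_OP bool(<) → 2 vs 2 = False. Stack: [False]
POP_JUMP_IF_FALSE → pop False; jump. Stack: []
LOAD_FAST r → push 1. Stack: [1]
RETURN_VALUE → return 1.

1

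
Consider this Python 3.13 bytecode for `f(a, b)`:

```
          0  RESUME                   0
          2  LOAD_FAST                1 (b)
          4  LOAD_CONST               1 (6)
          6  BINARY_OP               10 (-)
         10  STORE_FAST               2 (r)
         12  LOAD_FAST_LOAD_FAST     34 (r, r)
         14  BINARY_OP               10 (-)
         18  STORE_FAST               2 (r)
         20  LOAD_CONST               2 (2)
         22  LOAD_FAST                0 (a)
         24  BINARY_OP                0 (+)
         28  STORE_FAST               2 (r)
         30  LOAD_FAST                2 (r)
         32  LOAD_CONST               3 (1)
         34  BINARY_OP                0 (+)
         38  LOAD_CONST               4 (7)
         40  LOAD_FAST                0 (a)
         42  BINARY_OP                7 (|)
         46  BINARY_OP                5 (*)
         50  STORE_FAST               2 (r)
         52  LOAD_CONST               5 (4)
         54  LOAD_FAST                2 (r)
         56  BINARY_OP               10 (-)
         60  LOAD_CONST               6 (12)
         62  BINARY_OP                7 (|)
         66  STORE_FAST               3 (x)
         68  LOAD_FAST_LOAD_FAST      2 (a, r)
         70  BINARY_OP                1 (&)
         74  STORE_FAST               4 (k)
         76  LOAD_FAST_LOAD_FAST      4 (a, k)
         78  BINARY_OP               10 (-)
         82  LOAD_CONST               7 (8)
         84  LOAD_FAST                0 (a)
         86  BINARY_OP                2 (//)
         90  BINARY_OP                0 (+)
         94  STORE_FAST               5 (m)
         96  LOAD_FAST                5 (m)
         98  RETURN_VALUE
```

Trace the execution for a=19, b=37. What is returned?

LOAD_FAST b → push 37. Stack: [37]
LOAD_CONST → push 6. Stack: [37, 6]
BINARY_OP - → 37 - 6 = 31. Stack: [31]
STORE_FAST r → r=31. Stack: []
LOAD_FAST_LOAD_FAST r,r → push 31,31. Stack: [31, 31]
BINARY_OP - → 31 - 31 = 0. Stack: [0]
STORE_FAST r → r=0. Stack: []
LOAD_CONST → push 2. Stack: [2]
LOAD_FAST a → push 19. Stack: [2, 19]
BINARY_OP + → 2 + 19 = 21. Stack: [21]
STORE_FAST r → r=21. Stack: []
LOAD_FAST r → push 21. Stack: [21]
LOAD_CONST → push 1. Stack: [21, 1]
BINARY_OP + → 21 + 1 = 22. Stack: [22]
LOAD_CONST → push 7. Stack: [22, 7]
LOAD_FAST a → push 19. Stack: [22, 7, 19]
BINARY_OP | → 7 | 19 = 23. Stack: [22, 23]
BINARY_OP * → 22 * 23 = 506. Stack: [506]
STORE_FAST r → r=506. Stack: []
LOAD_CONST → push 4. Stack: [4]
LOAD_FAST r → push 506. Stack: [4, 506]
BINARY_OP - → 4 - 506 = -502. Stack: [-502]
LOAD_CONST → push 12. Stack: [-502, 12]
BINARY_OP | → -502 | 12 = -498. Stack: [-498]
STORE_FAST x → x=-498. Stack: []
LOAD_FAST_LOAD_FAST a,r → push 19,506. Stack: [19, 506]
BINARY_OP & → 19 & 506 = 18. Stack: [18]
STORE_FAST k → k=18. Stack: []
LOAD_FAST_LOAD_FAST a,k → push 19,18. Stack: [19, 18]
BINARY_OP - → 19 - 18 = 1. Stack: [1]
LOAD_CONST → push 8. Stack: [1, 8]
LOAD_FAST a → push 19. Stack: [1, 8, 19]
BINARY_OP // → 8 // 19 = 0. Stack: [1, 0]
BINARY_OP + → 1 + 0 = 1. Stack: [1]
STORE_FAST m → m=1. Stack: []
LOAD_FAST m → push 1. Stack: [1]
RETURN_VALUE → return 1.

1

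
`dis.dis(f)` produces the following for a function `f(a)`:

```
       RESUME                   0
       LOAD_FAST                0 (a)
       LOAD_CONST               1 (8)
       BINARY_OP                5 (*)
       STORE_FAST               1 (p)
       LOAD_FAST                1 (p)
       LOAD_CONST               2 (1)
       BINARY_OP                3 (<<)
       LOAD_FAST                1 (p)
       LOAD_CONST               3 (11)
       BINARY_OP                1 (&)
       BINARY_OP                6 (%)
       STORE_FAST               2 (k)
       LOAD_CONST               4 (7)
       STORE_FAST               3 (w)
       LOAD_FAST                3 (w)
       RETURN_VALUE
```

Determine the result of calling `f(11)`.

LOAD_FAST a → push 11. Stack: [11]
LOAD_CONST → push 8. Stack: [11, 8]
BINARY_OP * → 11 * 8 = 88. Stack: [88]
STORE_FAST p → p=88. Stack: []
LOAD_FAST p → push 88. Stack: [88]
LOAD_CONST → push 1. Stack: [88, 1]
BINARY_OP << → 88 << 1 = 176. Stack: [176]
LOAD_FAST p → push 88. Stack: [176, 88]
LOAD_CONST → push 11. Stack: [176, 88, 11]
BINARY_OP & → 88 & 11 = 8. Stack: [176, 8]
BINARY_OP % → 176 % 8 = 0. Stack: [0]
STORE_FAST k → k=0. Stack: []
LOAD_CONST → push 7. Stack: [7]
STORE_FAST w → w=7. Stack: []
LOAD_FAST w → push 7. Stack: [7]
RETURN_VALUE → return 7.

7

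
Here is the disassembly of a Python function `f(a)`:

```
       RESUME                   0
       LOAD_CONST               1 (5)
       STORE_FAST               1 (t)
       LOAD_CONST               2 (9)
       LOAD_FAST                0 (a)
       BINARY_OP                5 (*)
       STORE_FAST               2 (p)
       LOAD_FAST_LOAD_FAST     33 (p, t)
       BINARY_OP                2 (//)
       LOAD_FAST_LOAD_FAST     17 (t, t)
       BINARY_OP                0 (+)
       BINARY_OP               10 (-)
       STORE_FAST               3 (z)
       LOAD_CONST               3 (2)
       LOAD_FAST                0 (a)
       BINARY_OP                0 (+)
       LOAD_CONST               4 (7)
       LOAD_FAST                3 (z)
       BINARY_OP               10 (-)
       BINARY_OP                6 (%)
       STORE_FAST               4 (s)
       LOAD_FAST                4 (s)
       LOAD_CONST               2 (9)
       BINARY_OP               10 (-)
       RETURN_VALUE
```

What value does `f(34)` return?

LOAD_CONST → push 5. Stack: [5]
STORE_FAST t → t=5. Stack: []
LOAD_CONST → push 9. Stack: [9]
LOAD_FAST a → push 34. Stack: [9, 34]
BINARY_OP * → 9 * 34 = 306. Stack: [306]
STORE_FAST p → p=306. Stack: []
LOAD_FAST_LOAD_FAST p,t → push 306,5. Stack: [306, 5]
BINARY_OP // → 306 // 5 = 61. Stack: [61]
LOAD_FAST_LOAD_FAST t,t → push 5,5. Stack: [61, 5, 5]
BINARY_OP + → 5 + 5 = 10. Stack: [61, 10]
BINARY_OP - → 61 - 10 = 51. Stack: [51]
STORE_FAST z → z=51. Stack: []
LOAD_CONST → push 2. Stack: [2]
LOAD_FAST a → push 34. Stack: [2, 34]
BINARY_OP + → 2 + 34 = 36. Stack: [36]
LOAD_CONST → push 7. Stack: [36, 7]
LOAD_FAST z → push 51. Stack: [36, 7, 51]
BINARY_OP - → 7 - 51 = -44. Stack: [36, -44]
BINARY_OP % → 36 % -44 = -8. Stack: [-8]
STORE_FAST s → s=-8. Stack: []
LOAD_FAST s → push -8. Stack: [-8]
LOAD_CONST → push 9. Stack: [-8, 9]
BINARY_OP - → -8 - 9 = -17. Stack: [-17]
RETURN_VALUE → return -17.

-17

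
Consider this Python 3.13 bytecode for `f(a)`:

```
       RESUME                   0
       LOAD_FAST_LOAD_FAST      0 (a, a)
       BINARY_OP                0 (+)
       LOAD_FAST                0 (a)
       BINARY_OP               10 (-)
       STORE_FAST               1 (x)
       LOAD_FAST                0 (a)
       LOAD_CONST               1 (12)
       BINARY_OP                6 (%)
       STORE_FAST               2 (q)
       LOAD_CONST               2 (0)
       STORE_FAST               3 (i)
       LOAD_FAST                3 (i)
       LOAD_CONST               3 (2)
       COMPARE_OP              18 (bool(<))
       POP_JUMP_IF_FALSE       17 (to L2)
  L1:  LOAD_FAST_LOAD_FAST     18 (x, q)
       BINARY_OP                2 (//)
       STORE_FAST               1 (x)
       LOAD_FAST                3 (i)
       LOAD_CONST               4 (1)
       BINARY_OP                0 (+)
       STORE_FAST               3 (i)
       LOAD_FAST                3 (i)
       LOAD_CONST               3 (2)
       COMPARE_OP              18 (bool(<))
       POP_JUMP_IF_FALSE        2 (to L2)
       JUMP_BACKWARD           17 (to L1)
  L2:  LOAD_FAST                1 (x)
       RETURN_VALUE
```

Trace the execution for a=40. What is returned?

2

LOAD_FAST_LOAD_FAST a,a → push 40,40. Stack: [40, 40]
BINARY_OP + → 40 + 40 = 80. Stack: [80]
LOAD_FAST a → push 40. Stack: [80, 40]
BINARY_OP - → 80 - 40 = 40. Stack: [40]
STORE_FAST x → x=40. Stack: []
LOAD_FAST a → push 40. Stack: [40]
LOAD_CONST → push 12. Stack: [40, 12]
BINARY_OP % → 40 % 12 = 4. Stack: [4]
STORE_FAST q → q=4. Stack: []
LOAD_CONST → push 0. Stack: [0]
STORE_FAST i → i=0. Stack: []
LOAD_FAST i → push 0. Stack: [0]
LOAD_CONST → push 2. Stack: [0, 2]
COMPARE_OP bool(<) → 0 vs 2 = True. Stack: [True]
POP_JUMP_IF_FALSE → pop True; no jump. Stack: []
LOAD_FAST_LOAD_FAST x,q → push 40,4. Stack: [40, 4]
BINARY_OP // → 40 // 4 = 10. Stack: [10]
STORE_FAST x → x=10. Stack: []
LOAD_FAST i → push 0. Stack: [0]
LOAD_CONST → push 1. Stack: [0, 1]
BINARY_OP + → 0 + 1 = 1. Stack: [1]
STORE_FAST i → i=1. Stack: []
LOAD_FAST i → push 1. Stack: [1]
LOAD_CONST → push 2. Stack: [1, 2]
COMPARE_OP bool(<) → 1 vs 2 = True. Stack: [True]
POP_JUMP_IF_FALSE → pop True; no jump. Stack: []
LOAD_FAST_LOAD_FAST x,q → push 10,4. Stack: [10, 4]
BINARY_OP // → 10 // 4 = 2. Stack: [2]
STORE_FAST x → x=2. Stack: []
LOAD_FAST i → push 1. Stack: [1]
LOAD_CONST → push 1. Stack: [1, 1]
BINARY_OP + → 1 + 1 = 2. Stack: [2]
STORE_FAST i → i=2. Stack: []
LOAD_FAST i → push 2. Stack: [2]
LOAD_CONST → push 2. Stack: [2, 2]
COMPARE_OP bool(<) → 2 vs 2 = False. Stack: [False]
POP_JUMP_IF_FALSE → pop False; jump. Stack: []
LOAD_FAST x → push 2. Stack: [2]
RETURN_VALUE → return 2.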